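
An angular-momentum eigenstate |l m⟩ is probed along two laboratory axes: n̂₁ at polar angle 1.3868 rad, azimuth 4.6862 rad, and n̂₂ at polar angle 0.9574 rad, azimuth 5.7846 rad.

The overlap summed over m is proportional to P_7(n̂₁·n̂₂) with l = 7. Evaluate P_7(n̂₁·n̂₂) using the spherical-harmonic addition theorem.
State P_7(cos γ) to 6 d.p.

Expand P_7 via completeness: Σ_{m} conj(Y_{7,m}) at Ω₁ times Y_{7,m} at Ω₂ —
  term(m=-7) = +0.008921-0.053512i   from Y*(Ω₁)=+0.080916+0.436428i, Y(Ω₂)=-0.114876-0.041738i
  term(m=-6) = +0.094846-0.030091i   from Y*(Ω₁)=-0.305268+0.048367i, Y(Ω₂)=-0.318326+0.048137i
  term(m=-5) = -0.059372-0.060063i   from Y*(Ω₁)=+0.024853+0.188713i, Y(Ω₂)=-0.353578+0.268048i
  term(m=-4) = +0.024904-0.075455i   from Y*(Ω₁)=-0.319938+0.033639i, Y(Ω₂)=-0.101513+0.225169i
  term(m=-3) = +0.018931-0.002931i   from Y*(Ω₁)=+0.007846+0.099658i, Y(Ω₂)=-0.014367-0.191092i
  term(m=-2) = +0.064411+0.089088i   from Y*(Ω₁)=-0.317134+0.016626i, Y(Ω₂)=-0.187861-0.290764i
  term(m=-1) = -0.001507+0.002950i   from Y*(Ω₁)=+0.001677+0.064001i, Y(Ω₂)=+0.045444+0.024743i
  term(m=+0) = -0.110157-0.000000i   from Y*(Ω₁)=-0.315031-0.000000i, Y(Ω₂)=+0.349670+0.000000i
  term(m=+1) = -0.001507-0.002950i   from Y*(Ω₁)=-0.001677+0.064001i, Y(Ω₂)=-0.045444+0.024743i
  term(m=+2) = +0.064411-0.089088i   from Y*(Ω₁)=-0.317134-0.016626i, Y(Ω₂)=-0.187861+0.290764i
  term(m=+3) = +0.018931+0.002931i   from Y*(Ω₁)=-0.007846+0.099658i, Y(Ω₂)=+0.014367-0.191092i
  term(m=+4) = +0.024904+0.075455i   from Y*(Ω₁)=-0.319938-0.033639i, Y(Ω₂)=-0.101513-0.225169i
  term(m=+5) = -0.059372+0.060063i   from Y*(Ω₁)=-0.024853+0.188713i, Y(Ω₂)=+0.353578+0.268048i
  term(m=+6) = +0.094846+0.030091i   from Y*(Ω₁)=-0.305268-0.048367i, Y(Ω₂)=-0.318326-0.048137i
  term(m=+7) = +0.008921+0.053512i   from Y*(Ω₁)=-0.080916+0.436428i, Y(Ω₂)=+0.114876-0.041738i
Total Σ_m = +0.192111-0.000000i. Multiply by 0.837758: +0.160943-0.000000i. P_7(cos γ) = 0.160943

0.160943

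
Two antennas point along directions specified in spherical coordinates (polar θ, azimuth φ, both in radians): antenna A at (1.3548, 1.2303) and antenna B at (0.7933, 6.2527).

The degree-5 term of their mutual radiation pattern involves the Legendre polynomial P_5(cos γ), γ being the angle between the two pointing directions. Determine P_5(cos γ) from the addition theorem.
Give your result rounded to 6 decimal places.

Addition theorem: P_5(cos γ) = (4π/11) Σ_m Y*_{lm}(Ω₁) Y_{lm}(Ω₂), m = −5…5:
  [-5]  conj(Y_{5,-5})(Ω₁) = (0.409084, -0.054184) ; Y_{5,-5}(Ω₂) = (0.084338, 0.012956) ; Δ = (0.035203, 0.000730)
  [-4]  conj(Y_{5,-4})(Ω₁) = (0.059355, -0.280108) ; Y_{5,-4}(Ω₂) = (0.263627, 0.032307) ; Δ = (0.024697, -0.071926)
  [-3]  conj(Y_{5,-3})(Ω₁) = (0.161290, 0.098734) ; Y_{5,-3}(Ω₂) = (0.427572, 0.039213) ; Δ = (0.065091, 0.048541)
  [-2]  conj(Y_{5,-2})(Ω₁) = (0.232142, -0.188106) ; Y_{5,-2}(Ω₂) = (0.287068, 0.017524) ; Δ = (0.069937, -0.049931)
  [-1]  conj(Y_{5,-1})(Ω₁) = (0.041919, 0.118317) ; Y_{5,-1}(Ω₂) = (-0.183432, -0.005594) ; Δ = (-0.007028, -0.021938)
  [+0]  conj(Y_{5,0})(Ω₁) = (0.298713, -0.000000) ; Y_{5,0}(Ω₂) = (-0.343811, 0.000000) ; Δ = (-0.102701, 0.000000)
  [+1]  conj(Y_{5,1})(Ω₁) = (-0.041919, 0.118317) ; Y_{5,1}(Ω₂) = (0.183432, -0.005594) ; Δ = (-0.007028, 0.021938)
  [+2]  conj(Y_{5,2})(Ω₁) = (0.232142, 0.188106) ; Y_{5,2}(Ω₂) = (0.287068, -0.017524) ; Δ = (0.069937, 0.049931)
  [+3]  conj(Y_{5,3})(Ω₁) = (-0.161290, 0.098734) ; Y_{5,3}(Ω₂) = (-0.427572, 0.039213) ; Δ = (0.065091, -0.048541)
  [+4]  conj(Y_{5,4})(Ω₁) = (0.059355, 0.280108) ; Y_{5,4}(Ω₂) = (0.263627, -0.032307) ; Δ = (0.024697, 0.071926)
  [+5]  conj(Y_{5,5})(Ω₁) = (-0.409084, -0.054184) ; Y_{5,5}(Ω₂) = (-0.084338, 0.012956) ; Δ = (0.035203, -0.000730)
Σ over m = (0.273102, -0.000000); ×(4π/11) → (0.311991, -0.000000). Real part: 0.311991

0.311991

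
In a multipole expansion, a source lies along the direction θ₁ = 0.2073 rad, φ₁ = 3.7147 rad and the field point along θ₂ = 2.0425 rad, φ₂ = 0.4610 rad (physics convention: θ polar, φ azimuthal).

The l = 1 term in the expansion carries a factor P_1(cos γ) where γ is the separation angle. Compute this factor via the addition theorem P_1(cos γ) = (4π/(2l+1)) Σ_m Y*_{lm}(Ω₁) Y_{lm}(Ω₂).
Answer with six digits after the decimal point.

-0.626867

Addition theorem: P_1(cos γ) = (4π/3) Σ_m Y*_{lm}(Ω₁) Y_{lm}(Ω₂), m = −1…1:
  m=-1: Y*=(-0.059747, -0.038559)  Y=(0.275636, -0.136907)  product (-0.021747, -0.002448)
  m=+0: Y*=(0.478142, -0.000000)  Y=(-0.222023, 0.000000)  product (-0.106159, 0.000000)
  m=+1: Y*=(0.059747, -0.038559)  Y=(-0.275636, -0.136907)  product (-0.021747, 0.002448)
Total Σ_m = (-0.149653, 0.000000). Multiply by 4.188790: (-0.626867, 0.000000). P_1(cos γ) = -0.626867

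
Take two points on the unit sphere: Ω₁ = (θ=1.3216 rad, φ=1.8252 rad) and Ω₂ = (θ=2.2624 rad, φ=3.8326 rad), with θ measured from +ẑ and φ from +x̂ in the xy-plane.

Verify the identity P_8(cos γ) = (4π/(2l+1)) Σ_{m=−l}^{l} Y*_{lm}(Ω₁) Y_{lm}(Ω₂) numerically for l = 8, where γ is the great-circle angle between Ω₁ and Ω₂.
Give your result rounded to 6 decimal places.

-0.144038

Term-by-term m-sum for l=8 (normalisation 4π/17 = 0.739198):
  [-8]  conj(Y_{8,-8})(Ω₁) = (-0.179619, 0.358535) ; Y_{8,-8}(Ω₂) = (0.046489, 0.043756) ; Δ = (-0.024038, 0.008808)
  [-7]  conj(Y_{8,-7})(Ω₁) = (0.399237, 0.085107) ; Y_{8,-7}(Ω₂) = (0.026292, 0.209813) ; Δ = (-0.007360, 0.086003)
  [-6]  conj(Y_{8,-6})(Ω₁) = (0.001212, 0.027301) ; Y_{8,-6}(Ω₂) = (-0.215112, 0.338320) ; Δ = (-0.009497, -0.005463)
  [-5]  conj(Y_{8,-5})(Ω₁) = (0.342021, -0.105342) ; Y_{8,-5}(Ω₂) = (-0.414741, 0.134430) ; Δ = (-0.127689, 0.089667)
  [-4]  conj(Y_{8,-4})(Ω₁) = (-0.053452, -0.086564) ; Y_{8,-4}(Ω₂) = (-0.130437, -0.051730) ; Δ = (0.002494, 0.014056)
  [-3]  conj(Y_{8,-3})(Ω₁) = (0.211814, -0.221428) ; Y_{8,-3}(Ω₂) = (0.137615, 0.250576) ; Δ = (0.084633, 0.022604)
  [-2]  conj(Y_{8,-2})(Ω₁) = (-0.135012, -0.075309) ; Y_{8,-2}(Ω₂) = (-0.057916, 0.303134) ; Δ = (0.030648, -0.036565)
  [-1]  conj(Y_{8,-1})(Ω₁) = (0.070148, -0.269760) ; Y_{8,-1}(Ω₂) = (0.119764, -0.099048) ; Δ = (-0.018318, -0.039255)
  [+0]  conj(Y_{8,0})(Ω₁) = (-0.169152, -0.000000) ; Y_{8,0}(Ω₂) = (0.334633, 0.000000) ; Δ = (-0.056604, -0.000000)
  [+1]  conj(Y_{8,1})(Ω₁) = (-0.070148, -0.269760) ; Y_{8,1}(Ω₂) = (-0.119764, -0.099048) ; Δ = (-0.018318, 0.039255)
  [+2]  conj(Y_{8,2})(Ω₁) = (-0.135012, 0.075309) ; Y_{8,2}(Ω₂) = (-0.057916, -0.303134) ; Δ = (0.030648, 0.036565)
  [+3]  conj(Y_{8,3})(Ω₁) = (-0.211814, -0.221428) ; Y_{8,3}(Ω₂) = (-0.137615, 0.250576) ; Δ = (0.084633, -0.022604)
  [+4]  conj(Y_{8,4})(Ω₁) = (-0.053452, 0.086564) ; Y_{8,4}(Ω₂) = (-0.130437, 0.051730) ; Δ = (0.002494, -0.014056)
  [+5]  conj(Y_{8,5})(Ω₁) = (-0.342021, -0.105342) ; Y_{8,5}(Ω₂) = (0.414741, 0.134430) ; Δ = (-0.127689, -0.089667)
  [+6]  conj(Y_{8,6})(Ω₁) = (0.001212, -0.027301) ; Y_{8,6}(Ω₂) = (-0.215112, -0.338320) ; Δ = (-0.009497, 0.005463)
  [+7]  conj(Y_{8,7})(Ω₁) = (-0.399237, 0.085107) ; Y_{8,7}(Ω₂) = (-0.026292, 0.209813) ; Δ = (-0.007360, -0.086003)
  [+8]  conj(Y_{8,8})(Ω₁) = (-0.179619, -0.358535) ; Y_{8,8}(Ω₂) = (0.046489, -0.043756) ; Δ = (-0.024038, -0.008808)
Total Σ_m = (-0.194858, -0.000000). Multiply by 0.739198: (-0.144038, -0.000000). P_8(cos γ) = -0.144038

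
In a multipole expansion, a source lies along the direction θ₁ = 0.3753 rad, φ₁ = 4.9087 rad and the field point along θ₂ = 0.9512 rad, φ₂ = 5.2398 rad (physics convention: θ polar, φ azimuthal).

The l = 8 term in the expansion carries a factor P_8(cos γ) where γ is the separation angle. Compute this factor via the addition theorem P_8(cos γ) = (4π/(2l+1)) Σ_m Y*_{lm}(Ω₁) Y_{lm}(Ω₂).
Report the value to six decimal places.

-0.132910

Term-by-term m-sum for l=8 (normalisation 4π/17 = 0.739198):
  m=-8: 0.00000 + 0.00017j × -0.04708 + 0.08761j = -0.00001 - 0.00001j  (running Σ = -0.00001 - 0.00001j)
  m=-7: -0.00167 + 0.00033j × 0.14840 + 0.24189j = -0.00033 - 0.00036j  (running Σ = -0.00034 - 0.00036j)
  m=-6: -0.00419 - 0.01011j × 0.44464 - 0.01017j = -0.00197 - 0.00445j  (running Σ = -0.00231 - 0.00481j)
  m=-5: 0.04156 - 0.02778j × 0.16802 - 0.30428j = -0.00147 - 0.01731j  (running Σ = -0.00378 - 0.02213j)
  m=-4: 0.11748 + 0.11744j × 0.02868 + 0.04797j = -0.00226 + 0.00900j  (running Σ = -0.00604 - 0.01312j)
  m=-3: -0.21604 + 0.32340j × 0.36473 - 0.00417j = -0.07745 + 0.11886j  (running Σ = -0.08349 + 0.10573j)
  m=-2: -0.52728 - 0.21836j × 0.06852 - 0.12079j = -0.06250 + 0.04873j  (running Σ = -0.14599 + 0.15446j)
  m=-1: 0.06142 - 0.30886j × 0.15442 + 0.26513j = 0.09137 - 0.03141j  (running Σ = -0.05462 + 0.12305j)
  m=0: -0.37432 + 0.00000j × 0.18851 + 0.00000j = -0.07056 + 0.00000j  (running Σ = -0.12518 + 0.12305j)
  m=1: -0.06142 - 0.30886j × -0.15442 + 0.26513j = 0.09137 + 0.03141j  (running Σ = -0.03381 + 0.15446j)
  m=2: -0.52728 + 0.21836j × 0.06852 + 0.12079j = -0.06250 - 0.04873j  (running Σ = -0.09631 + 0.10573j)
  m=3: 0.21604 + 0.32340j × -0.36473 - 0.00417j = -0.07745 - 0.11886j  (running Σ = -0.17376 - 0.01312j)
  m=4: 0.11748 - 0.11744j × 0.02868 - 0.04797j = -0.00226 - 0.00900j  (running Σ = -0.17602 - 0.02213j)
  m=5: -0.04156 - 0.02778j × -0.16802 - 0.30428j = -0.00147 + 0.01731j  (running Σ = -0.17749 - 0.00481j)
  m=6: -0.00419 + 0.01011j × 0.44464 + 0.01017j = -0.00197 + 0.00445j  (running Σ = -0.17946 - 0.00036j)
  m=7: 0.00167 + 0.00033j × -0.14840 + 0.24189j = -0.00033 + 0.00036j  (running Σ = -0.17979 - 0.00001j)
  m=8: 0.00000 - 0.00017j × -0.04708 - 0.08761j = -0.00001 + 0.00001j  (running Σ = -0.17980 + 0.00000j)
Total Σ_m = -0.17980 + 0.00000j. Multiply by 0.739198: -0.13291 + 0.00000j. P_8(cos γ) = -0.132910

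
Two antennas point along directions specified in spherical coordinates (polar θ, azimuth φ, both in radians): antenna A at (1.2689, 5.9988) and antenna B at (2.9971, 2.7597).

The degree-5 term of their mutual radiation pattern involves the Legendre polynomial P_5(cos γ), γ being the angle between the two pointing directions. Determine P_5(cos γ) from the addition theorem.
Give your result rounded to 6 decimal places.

-0.224600

Term-by-term m-sum for l=5 (normalisation 4π/11 = 1.142397):
  [-5]  conj(Y_{5,-5})(Ω₁) = (0.054619, -0.364179) ; Y_{5,-5}(Ω₂) = (0.000010, -0.000027) ; Δ = (-0.000009, -0.000005)
  [-4]  conj(Y_{5,-4})(Ω₁) = (0.152250, -0.329141) ; Y_{5,-4}(Ω₂) = (-0.000027, -0.000624) ; Δ = (-0.000209, -0.000086)
  [-3]  conj(Y_{5,-3})(Ω₁) = (-0.040462, 0.046353) ; Y_{5,-3}(Ω₂) = (-0.003328, -0.007351) ; Δ = (0.000475, 0.000143)
  [-2]  conj(Y_{5,-2})(Ω₁) = (-0.284390, 0.181792) ; Y_{5,-2}(Ω₂) = (-0.048664, -0.046605) ; Δ = (0.022312, 0.004407)
  [-1]  conj(Y_{5,-1})(Ω₁) = (-0.021589, 0.006311) ; Y_{5,-1}(Ω₂) = (-0.317904, -0.127673) ; Δ = (0.007669, 0.000750)
  [+0]  conj(Y_{5,0})(Ω₁) = (0.323527, -0.000000) ; Y_{5,0}(Ω₂) = (-0.794616, 0.000000) ; Δ = (-0.257079, 0.000000)
  [+1]  conj(Y_{5,1})(Ω₁) = (0.021589, 0.006311) ; Y_{5,1}(Ω₂) = (0.317904, -0.127673) ; Δ = (0.007669, -0.000750)
  [+2]  conj(Y_{5,2})(Ω₁) = (-0.284390, -0.181792) ; Y_{5,2}(Ω₂) = (-0.048664, 0.046605) ; Δ = (0.022312, -0.004407)
  [+3]  conj(Y_{5,3})(Ω₁) = (0.040462, 0.046353) ; Y_{5,3}(Ω₂) = (0.003328, -0.007351) ; Δ = (0.000475, -0.000143)
  [+4]  conj(Y_{5,4})(Ω₁) = (0.152250, 0.329141) ; Y_{5,4}(Ω₂) = (-0.000027, 0.000624) ; Δ = (-0.000209, 0.000086)
  [+5]  conj(Y_{5,5})(Ω₁) = (-0.054619, -0.364179) ; Y_{5,5}(Ω₂) = (-0.000010, -0.000027) ; Δ = (-0.000009, 0.000005)
Total Σ_m = (-0.196604, 0.000000). Multiply by 1.142397: (-0.224600, 0.000000). P_5(cos γ) = -0.224600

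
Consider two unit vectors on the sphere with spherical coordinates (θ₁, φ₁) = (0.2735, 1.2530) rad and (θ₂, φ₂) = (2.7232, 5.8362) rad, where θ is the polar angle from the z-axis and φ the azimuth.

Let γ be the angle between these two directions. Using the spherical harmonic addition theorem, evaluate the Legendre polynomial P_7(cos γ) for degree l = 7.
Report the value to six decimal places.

0.385441

Summing Y*_{l m}(θ₁,φ₁)·Y_{l m}(θ₂,φ₂) over m ∈ [−7, 7]; prefactor 4π/(2·7+1) = 0.837758:
  [-7]  conj(Y_{7,-7})(Ω₁) = (-0.000042, 0.000032) ; Y_{7,-7}(Ω₂) = (-0.000914, 0.000012) ; Δ = (0.000000, -0.000000)
  [-6]  conj(Y_{7,-6})(Ω₁) = (0.000231, 0.000660) ; Y_{7,-6}(Ω₂) = (0.006892, -0.003412) ; Δ = (0.000004, 0.000004)
  [-5]  conj(Y_{7,-5})(Ω₁) = (0.005829, -0.000106) ; Y_{7,-5}(Ω₂) = (-0.024674, 0.031522) ; Δ = (-0.000140, 0.000186)
  [-4]  conj(Y_{7,-4})(Ω₁) = (0.010047, -0.032525) ; Y_{7,-4}(Ω₂) = (0.030918, -0.140140) ; Δ = (-0.004247, -0.002414)
  [-3]  conj(Y_{7,-3})(Ω₁) = (-0.115030, -0.081672) ; Y_{7,-3}(Ω₂) = (0.080431, 0.343761) ; Δ = (0.018823, -0.046112)
  [-2]  conj(Y_{7,-2})(Ω₁) = (-0.317689, 0.234364) ; Y_{7,-2}(Ω₂) = (-0.337649, -0.420263) ; Δ = (0.205762, 0.054380)
  [-1]  conj(Y_{7,-1})(Ω₁) = (0.196944, 0.598712) ; Y_{7,-1}(Ω₂) = (0.288779, 0.138424) ; Δ = (-0.026003, 0.200157)
  [+0]  conj(Y_{7,0})(Ω₁) = (0.212793, -0.000000) ; Y_{7,0}(Ω₂) = (0.336899, 0.000000) ; Δ = (0.071690, 0.000000)
  [+1]  conj(Y_{7,1})(Ω₁) = (-0.196944, 0.598712) ; Y_{7,1}(Ω₂) = (-0.288779, 0.138424) ; Δ = (-0.026003, -0.200157)
  [+2]  conj(Y_{7,2})(Ω₁) = (-0.317689, -0.234364) ; Y_{7,2}(Ω₂) = (-0.337649, 0.420263) ; Δ = (0.205762, -0.054380)
  [+3]  conj(Y_{7,3})(Ω₁) = (0.115030, -0.081672) ; Y_{7,3}(Ω₂) = (-0.080431, 0.343761) ; Δ = (0.018823, 0.046112)
  [+4]  conj(Y_{7,4})(Ω₁) = (0.010047, 0.032525) ; Y_{7,4}(Ω₂) = (0.030918, 0.140140) ; Δ = (-0.004247, 0.002414)
  [+5]  conj(Y_{7,5})(Ω₁) = (-0.005829, -0.000106) ; Y_{7,5}(Ω₂) = (0.024674, 0.031522) ; Δ = (-0.000140, -0.000186)
  [+6]  conj(Y_{7,6})(Ω₁) = (0.000231, -0.000660) ; Y_{7,6}(Ω₂) = (0.006892, 0.003412) ; Δ = (0.000004, -0.000004)
  [+7]  conj(Y_{7,7})(Ω₁) = (0.000042, 0.000032) ; Y_{7,7}(Ω₂) = (0.000914, 0.000012) ; Δ = (0.000000, 0.000000)
Accumulated sum (0.460086, 0.000000); after 4π/(2l+1) scaling, (0.385441, 0.000000) ⇒ P_7 = 0.385441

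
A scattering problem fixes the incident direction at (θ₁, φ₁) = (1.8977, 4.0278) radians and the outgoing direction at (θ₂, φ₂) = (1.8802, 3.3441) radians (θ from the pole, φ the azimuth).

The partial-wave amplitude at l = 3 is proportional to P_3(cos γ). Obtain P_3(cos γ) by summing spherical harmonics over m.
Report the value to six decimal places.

0.070474

Addition theorem: P_3(cos γ) = (4π/7) Σ_m Y*_{lm}(Ω₁) Y_{lm}(Ω₂), m = −3…3:
  term(m=-3) = (-0.059040, 0.113322)   from Y*(Ω₁)=(0.313850, -0.164581), Y(Ω₂)=(-0.296048, 0.205824)
  term(m=-2) = (0.016786, 0.081387)   from Y*(Ω₁)=(0.058942, -0.288371), Y(Ω₂)=(-0.259492, 0.111249)
  term(m=-1) = (0.018981, 0.015465)   from Y*(Ω₁)=(0.093758, 0.114860), Y(Ω₂)=(0.161756, -0.033212)
  term(m=+0) = (0.085804, 0.000000)   from Y*(Ω₁)=(0.297713, -0.000000), Y(Ω₂)=(0.288211, 0.000000)
  term(m=+1) = (0.018981, -0.015465)   from Y*(Ω₁)=(-0.093758, 0.114860), Y(Ω₂)=(-0.161756, -0.033212)
  term(m=+2) = (0.016786, -0.081387)   from Y*(Ω₁)=(0.058942, 0.288371), Y(Ω₂)=(-0.259492, -0.111249)
  term(m=+3) = (-0.059040, -0.113322)   from Y*(Ω₁)=(-0.313850, -0.164581), Y(Ω₂)=(0.296048, 0.205824)
Total Σ_m = (0.039257, 0.000000). Multiply by 1.795196: (0.070474, 0.000000). P_3(cos γ) = 0.070474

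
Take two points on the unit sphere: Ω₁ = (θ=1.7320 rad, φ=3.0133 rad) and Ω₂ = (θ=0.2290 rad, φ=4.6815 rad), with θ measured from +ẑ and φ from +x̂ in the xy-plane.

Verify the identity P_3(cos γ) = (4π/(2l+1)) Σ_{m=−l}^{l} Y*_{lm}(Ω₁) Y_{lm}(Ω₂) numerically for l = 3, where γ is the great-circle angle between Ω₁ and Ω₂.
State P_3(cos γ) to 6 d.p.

0.253034

Summing Y*_{l m}(θ₁,φ₁)·Y_{l m}(θ₂,φ₂) over m ∈ [−3, 3]; prefactor 4π/(2·3+1) = 1.795196:
  [-3]  conj(Y_{3,-3})(Ω₁) = -0.371855+0.150631i ; Y_{3,-3}(Ω₂) = +0.000452-0.004860i ; Δ = +0.000564+0.001875i
  [-2]  conj(Y_{3,-2})(Ω₁) = -0.154577+0.040556i ; Y_{3,-2}(Ω₂) = -0.051191-0.003167i ; Δ = +0.008041-0.001587i
  [-1]  conj(Y_{3,-1})(Ω₁) = +0.275617-0.035555i ; Y_{3,-1}(Ω₂) = -0.008479+0.274419i ; Δ = +0.007420+0.075936i
  [+0]  conj(Y_{3,0})(Ω₁) = +0.171976-0.000000i ; Y_{3,0}(Ω₂) = +0.633228+0.000000i ; Δ = +0.108900+0.000000i
  [+1]  conj(Y_{3,1})(Ω₁) = -0.275617-0.035555i ; Y_{3,1}(Ω₂) = +0.008479+0.274419i ; Δ = +0.007420-0.075936i
  [+2]  conj(Y_{3,2})(Ω₁) = -0.154577-0.040556i ; Y_{3,2}(Ω₂) = -0.051191+0.003167i ; Δ = +0.008041+0.001587i
  [+3]  conj(Y_{3,3})(Ω₁) = +0.371855+0.150631i ; Y_{3,3}(Ω₂) = -0.000452-0.004860i ; Δ = +0.000564-0.001875i
Σ over m = +0.140951+0.000000i; ×(4π/7) → +0.253034+0.000000i. Real part: 0.253034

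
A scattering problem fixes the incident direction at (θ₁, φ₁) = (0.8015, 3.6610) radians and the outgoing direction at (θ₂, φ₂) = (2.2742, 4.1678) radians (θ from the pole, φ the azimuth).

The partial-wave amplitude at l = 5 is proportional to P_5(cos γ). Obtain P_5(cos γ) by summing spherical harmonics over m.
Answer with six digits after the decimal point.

Term-by-term m-sum for l=5 (normalisation 4π/11 = 1.142397):
  [-5]  conj(Y_{5,-5})(Ω₁) = (0.075966, -0.046008) ; Y_{5,-5}(Ω₂) = (-0.048679, -0.109403) ; Δ = (-0.008731, -0.006071)
  [-4]  conj(Y_{5,-4})(Ω₁) = (-0.132007, 0.237760) ; Y_{5,-4}(Ω₂) = (0.183336, -0.263681) ; Δ = (0.038491, 0.078398)
  [-3]  conj(Y_{5,-3})(Ω₁) = (-0.005411, -0.430306) ; Y_{5,-3}(Ω₂) = (0.423508, 0.026704) ; Δ = (0.009199, -0.182383)
  [-2]  conj(Y_{5,-2})(Ω₁) = (0.139409, 0.236856) ; Y_{5,-2}(Ω₂) = (0.075346, 0.144156) ; Δ = (-0.023640, 0.037943)
  [-1]  conj(Y_{5,-1})(Ω₁) = (0.171231, 0.097906) ; Y_{5,-1}(Ω₂) = (0.149507, -0.246840) ; Δ = (0.049767, -0.027629)
  [+0]  conj(Y_{5,0})(Ω₁) = (-0.335259, -0.000000) ; Y_{5,0}(Ω₂) = (0.246516, 0.000000) ; Δ = (-0.082647, -0.000000)
  [+1]  conj(Y_{5,1})(Ω₁) = (-0.171231, 0.097906) ; Y_{5,1}(Ω₂) = (-0.149507, -0.246840) ; Δ = (0.049767, 0.027629)
  [+2]  conj(Y_{5,2})(Ω₁) = (0.139409, -0.236856) ; Y_{5,2}(Ω₂) = (0.075346, -0.144156) ; Δ = (-0.023640, -0.037943)
  [+3]  conj(Y_{5,3})(Ω₁) = (0.005411, -0.430306) ; Y_{5,3}(Ω₂) = (-0.423508, 0.026704) ; Δ = (0.009199, 0.182383)
  [+4]  conj(Y_{5,4})(Ω₁) = (-0.132007, -0.237760) ; Y_{5,4}(Ω₂) = (0.183336, 0.263681) ; Δ = (0.038491, -0.078398)
  [+5]  conj(Y_{5,5})(Ω₁) = (-0.075966, -0.046008) ; Y_{5,5}(Ω₂) = (0.048679, -0.109403) ; Δ = (-0.008731, 0.006071)
Total Σ_m = (0.047526, -0.000000). Multiply by 1.142397: (0.054294, -0.000000). P_5(cos γ) = 0.054294

0.054294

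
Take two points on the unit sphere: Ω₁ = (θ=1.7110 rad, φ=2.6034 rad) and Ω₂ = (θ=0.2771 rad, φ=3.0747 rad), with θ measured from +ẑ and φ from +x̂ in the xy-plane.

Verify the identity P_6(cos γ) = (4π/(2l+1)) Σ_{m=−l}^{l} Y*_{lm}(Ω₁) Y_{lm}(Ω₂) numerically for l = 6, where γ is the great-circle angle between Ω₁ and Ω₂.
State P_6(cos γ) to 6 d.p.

Expand P_6 via completeness: Σ_{m} conj(Y_{6,m}) at Ω₁ times Y_{6,m} at Ω₂ —
  [-6]  conj(Y_{6,-6})(Ω₁) = -0.453587+0.039819i ; Y_{6,-6}(Ω₂) = +0.000186+0.000079i ; Δ = -0.000088-0.000028i
  [-5]  conj(Y_{6,-5})(Ω₁) = -0.200384-0.096952i ; Y_{6,-5}(Ω₂) = -0.002330-0.000810i ; Δ = +0.000388+0.000388i
  [-4]  conj(Y_{6,-4})(Ω₁) = +0.148030+0.224972i ; Y_{6,-4}(Ω₂) = +0.017685+0.004848i ; Δ = +0.001527+0.004696i
  [-3]  conj(Y_{6,-3})(Ω₁) = +0.010773+0.245905i ; Y_{6,-3}(Ω₂) = -0.090213-0.018351i ; Δ = +0.003541-0.022381i
  [-2]  conj(Y_{6,-2})(Ω₁) = +0.100171-0.185823i ; Y_{6,-2}(Ω₂) = +0.304198+0.040942i ; Δ = +0.038080-0.052426i
  [-1]  conj(Y_{6,-1})(Ω₁) = +0.216679-0.129352i ; Y_{6,-1}(Ω₂) = -0.593873-0.039785i ; Δ = -0.133826+0.068198i
  [+0]  conj(Y_{6,0})(Ω₁) = -0.195024-0.000000i ; Y_{6,0}(Ω₂) = +0.346283+0.000000i ; Δ = -0.067534-0.000000i
  [+1]  conj(Y_{6,1})(Ω₁) = -0.216679-0.129352i ; Y_{6,1}(Ω₂) = +0.593873-0.039785i ; Δ = -0.133826-0.068198i
  [+2]  conj(Y_{6,2})(Ω₁) = +0.100171+0.185823i ; Y_{6,2}(Ω₂) = +0.304198-0.040942i ; Δ = +0.038080+0.052426i
  [+3]  conj(Y_{6,3})(Ω₁) = -0.010773+0.245905i ; Y_{6,3}(Ω₂) = +0.090213-0.018351i ; Δ = +0.003541+0.022381i
  [+4]  conj(Y_{6,4})(Ω₁) = +0.148030-0.224972i ; Y_{6,4}(Ω₂) = +0.017685-0.004848i ; Δ = +0.001527-0.004696i
  [+5]  conj(Y_{6,5})(Ω₁) = +0.200384-0.096952i ; Y_{6,5}(Ω₂) = +0.002330-0.000810i ; Δ = +0.000388-0.000388i
  [+6]  conj(Y_{6,6})(Ω₁) = -0.453587-0.039819i ; Y_{6,6}(Ω₂) = +0.000186-0.000079i ; Δ = -0.000088+0.000028i
Total Σ_m = -0.248289+0.000000i. Multiply by 0.966644: -0.240007+0.000000i. P_6(cos γ) = -0.240007

-0.240007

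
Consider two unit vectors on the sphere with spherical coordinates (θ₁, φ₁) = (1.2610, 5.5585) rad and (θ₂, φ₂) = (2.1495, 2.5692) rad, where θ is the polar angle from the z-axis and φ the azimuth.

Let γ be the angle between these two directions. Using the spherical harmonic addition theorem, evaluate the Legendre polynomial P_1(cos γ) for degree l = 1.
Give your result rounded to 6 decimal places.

-0.954833

Expand P_1 via completeness: Σ_{m} conj(Y_{1,m}) at Ω₁ times Y_{1,m} at Ω₂ —
  m=-1: Y*=+0.246360-0.218125i  Y=-0.243136-0.156664i  product -0.094071+0.014438i
  m=+0: Y*=+0.148958-0.000000i  Y=-0.267236+0.000000i  product -0.039807+0.000000i
  m=+1: Y*=-0.246360-0.218125i  Y=+0.243136-0.156664i  product -0.094071-0.014438i
Total Σ_m = -0.227950+0.000000i. Multiply by 4.188790: -0.954833+0.000000i. P_1(cos γ) = -0.954833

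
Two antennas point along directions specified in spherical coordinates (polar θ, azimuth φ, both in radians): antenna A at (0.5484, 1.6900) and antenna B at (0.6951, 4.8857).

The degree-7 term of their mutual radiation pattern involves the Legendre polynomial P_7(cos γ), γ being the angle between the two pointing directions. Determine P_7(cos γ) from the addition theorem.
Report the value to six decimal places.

-0.187441

Term-by-term m-sum for l=7 (normalisation 4π/15 = 0.837758):
  m=-7: Y*=0.00388 - 0.00351j  Y=-0.02070 - 0.00774j  product -0.00011 + 0.00004j
  m=-6: Y*=-0.02420 - 0.02102j  Y=-0.05021 + 0.08552j  product 0.00301 - 0.00101j
  m=-5: Y*=-0.06715 + 0.09900j  Y=0.20092 + 0.17070j  product -0.03039 + 0.00843j
  m=-4: Y*=0.26577 + 0.13729j  Y=0.34045 - 0.28285j  product 0.12931 - 0.02843j
  m=-3: Y*=0.16884 - 0.45182j  Y=-0.19954 - 0.34856j  product -0.19118 + 0.03131j
  m=-2: Y*=-0.37833 - 0.09194j  Y=0.00616 - 0.00223j  product -0.00254 + 0.00028j
  m=-1: Y*=0.01394 - 0.11639j  Y=-0.06738 - 0.38490j  product -0.04574 + 0.00248j
  m=+0: Y*=-0.43361 + 0.00000j  Y=-0.11879 + 0.00000j  product 0.05151 + 0.00000j
  m=+1: Y*=-0.01394 - 0.11639j  Y=0.06738 - 0.38490j  product -0.04574 - 0.00248j
  m=+2: Y*=-0.37833 + 0.09194j  Y=0.00616 + 0.00223j  product -0.00254 - 0.00028j
  m=+3: Y*=-0.16884 - 0.45182j  Y=0.19954 - 0.34856j  product -0.19118 - 0.03131j
  m=+4: Y*=0.26577 - 0.13729j  Y=0.34045 + 0.28285j  product 0.12931 + 0.02843j
  m=+5: Y*=0.06715 + 0.09900j  Y=-0.20092 + 0.17070j  product -0.03039 - 0.00843j
  m=+6: Y*=-0.02420 + 0.02102j  Y=-0.05021 - 0.08552j  product 0.00301 + 0.00101j
  m=+7: Y*=-0.00388 - 0.00351j  Y=0.02070 - 0.00774j  product -0.00011 - 0.00004j
Σ over m = -0.22374 + 0.00000j; ×(4π/15) → -0.18744 + 0.00000j. Real part: -0.187441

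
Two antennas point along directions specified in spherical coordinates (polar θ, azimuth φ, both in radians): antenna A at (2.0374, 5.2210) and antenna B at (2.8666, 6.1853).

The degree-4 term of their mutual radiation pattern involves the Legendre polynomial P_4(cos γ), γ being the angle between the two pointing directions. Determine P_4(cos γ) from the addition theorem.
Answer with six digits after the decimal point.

Expand P_4 via completeness: Σ_{m} conj(Y_{4,m}) at Ω₁ times Y_{4,m} at Ω₂ —
  m=-4: -0.125911+0.251822i × +0.002224+0.000918i = -0.000511+0.000444i  (running Σ = -0.000511+0.000444i)
  m=-3: +0.400707-0.018029i × -0.023087-0.006981i = -0.009377-0.002381i  (running Σ = -0.009888-0.001937i)
  m=-2: -0.058439-0.094556i × +0.132680+0.026312i = -0.005266-0.014083i  (running Σ = -0.015154-0.016020i)
  m=-1: +0.146557-0.262865i × -0.428667-0.042095i = -0.073889+0.106512i  (running Σ = -0.089043+0.090492i)
  m=0: -0.173248-0.000000i × +0.554414+0.000000i = -0.096051-0.000000i  (running Σ = -0.185094+0.090492i)
  m=1: -0.146557-0.262865i × +0.428667-0.042095i = -0.073889-0.106512i  (running Σ = -0.258983-0.016020i)
  m=2: -0.058439+0.094556i × +0.132680-0.026312i = -0.005266+0.014083i  (running Σ = -0.264249-0.001937i)
  m=3: -0.400707-0.018029i × +0.023087-0.006981i = -0.009377+0.002381i  (running Σ = -0.273626+0.000444i)
  m=4: -0.125911-0.251822i × +0.002224-0.000918i = -0.000511-0.000444i  (running Σ = -0.274137-0.000000i)
Accumulated sum -0.274137-0.000000i; after 4π/(2l+1) scaling, -0.382767-0.000000i ⇒ P_4 = -0.382767

-0.382767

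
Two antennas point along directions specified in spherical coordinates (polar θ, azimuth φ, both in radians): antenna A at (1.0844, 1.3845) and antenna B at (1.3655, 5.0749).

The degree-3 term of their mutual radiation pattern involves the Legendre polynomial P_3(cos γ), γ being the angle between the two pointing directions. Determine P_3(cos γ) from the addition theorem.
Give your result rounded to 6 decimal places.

0.299765

Summing Y*_{l m}(θ₁,φ₁)·Y_{l m}(θ₂,φ₂) over m ∈ [−3, 3]; prefactor 4π/(2·3+1) = 1.795196:
  m=-3: Y*=(-0.152840, -0.244386)  Y=(-0.346656, -0.181913)  product (0.008526, 0.112521)
  m=-2: Y*=(-0.347721, 0.135906)  Y=(-0.149458, 0.132419)  product (0.033973, -0.066357)
  m=-1: Y*=(0.004896, 0.025974)  Y=(-0.088886, -0.234361)  product (0.005652, -0.003456)
  m=+0: Y*=(-0.332739, -0.000000)  Y=(-0.212417, 0.000000)  product (0.070679, 0.000000)
  m=+1: Y*=(-0.004896, 0.025974)  Y=(0.088886, -0.234361)  product (0.005652, 0.003456)
  m=+2: Y*=(-0.347721, -0.135906)  Y=(-0.149458, -0.132419)  product (0.033973, 0.066357)
  m=+3: Y*=(0.152840, -0.244386)  Y=(0.346656, -0.181913)  product (0.008526, -0.112521)
Σ over m = (0.166982, 0.000000); ×(4π/7) → (0.299765, 0.000000). Real part: 0.299765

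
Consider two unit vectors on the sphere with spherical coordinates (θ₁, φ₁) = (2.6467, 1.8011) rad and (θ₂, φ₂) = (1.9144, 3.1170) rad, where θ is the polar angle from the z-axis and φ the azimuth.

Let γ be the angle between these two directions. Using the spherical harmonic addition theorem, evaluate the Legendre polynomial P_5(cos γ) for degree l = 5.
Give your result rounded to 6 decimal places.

0.258042

Expand P_5 via completeness: Σ_{m} conj(Y_{5,m}) at Ω₁ times Y_{5,m} at Ω₂ —
  m=-5: -0.01024 + 0.00457j × -0.34085 - 0.04212j = 0.00368 - 0.00112j  (running Σ = 0.00368 - 0.00112j)
  m=-4: -0.03975 - 0.05233j × -0.38671 - 0.03816j = 0.01337 + 0.02175j  (running Σ = 0.01706 + 0.02063j)
  m=-3: 0.14099 - 0.17051j × -0.00616 - 0.00046j = -0.00095 + 0.00099j  (running Σ = 0.01611 + 0.02162j)
  m=-2: 0.39878 + 0.19788j × 0.33341 + 0.01641j = 0.12971 + 0.07252j  (running Σ = 0.14582 + 0.09414j)
  m=-1: -0.09558 + 0.40766j × 0.09598 + 0.00236j = -0.01014 + 0.03890j  (running Σ = 0.13569 + 0.13304j)
  m=0: 0.14679 + 0.00000j × -0.30995 + 0.00000j = -0.04550 + 0.00000j  (running Σ = 0.09019 + 0.13304j)
  m=1: 0.09558 + 0.40766j × -0.09598 + 0.00236j = -0.01014 - 0.03890j  (running Σ = 0.08005 + 0.09414j)
  m=2: 0.39878 - 0.19788j × 0.33341 - 0.01641j = 0.12971 - 0.07252j  (running Σ = 0.20977 + 0.02162j)
  m=3: -0.14099 - 0.17051j × 0.00616 - 0.00046j = -0.00095 - 0.00099j  (running Σ = 0.20882 + 0.02063j)
  m=4: -0.03975 + 0.05233j × -0.38671 + 0.03816j = 0.01337 - 0.02175j  (running Σ = 0.22219 - 0.00112j)
  m=5: 0.01024 + 0.00457j × 0.34085 - 0.04212j = 0.00368 + 0.00112j  (running Σ = 0.22588 + 0.00000j)
Total Σ_m = 0.22588 + 0.00000j. Multiply by 1.142397: 0.25804 + 0.00000j. P_5(cos γ) = 0.258042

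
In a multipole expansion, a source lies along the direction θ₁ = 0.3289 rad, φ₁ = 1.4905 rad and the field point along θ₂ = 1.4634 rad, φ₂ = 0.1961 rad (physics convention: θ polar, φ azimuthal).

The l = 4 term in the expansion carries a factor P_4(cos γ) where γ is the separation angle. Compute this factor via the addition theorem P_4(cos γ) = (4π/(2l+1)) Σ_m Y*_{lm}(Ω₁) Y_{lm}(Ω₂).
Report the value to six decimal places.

0.246524

Expand P_4 via completeness: Σ_{m} conj(Y_{4,m}) at Ω₁ times Y_{4,m} at Ω₂ —
  m=-4: +0.004571-0.001521i × +0.306074-0.305463i = +0.000934-0.001862i  (running Σ = +0.000934-0.001862i)
  m=-3: -0.009523-0.038766i × +0.109693-0.073176i = -0.003881-0.003556i  (running Σ = -0.002947-0.005417i)
  m=-2: -0.181551+0.029409i × -0.280995+0.116228i = +0.047597-0.029365i  (running Σ = +0.044650-0.034782i)
  m=-1: +0.037928+0.471330i × -0.144378+0.028681i = -0.018994-0.066962i  (running Σ = +0.025655-0.101744i)
  m=0: +0.445119-0.000000i × +0.281382+0.000000i = +0.125249+0.000000i  (running Σ = +0.150904-0.101744i)
  m=1: -0.037928+0.471330i × +0.144378+0.028681i = -0.018994+0.066962i  (running Σ = +0.131910-0.034782i)
  m=2: -0.181551-0.029409i × -0.280995-0.116228i = +0.047597+0.029365i  (running Σ = +0.179507-0.005417i)
  m=3: +0.009523-0.038766i × -0.109693-0.073176i = -0.003881+0.003556i  (running Σ = +0.175625-0.001862i)
  m=4: +0.004571+0.001521i × +0.306074+0.305463i = +0.000934+0.001862i  (running Σ = +0.176560-0.000000i)
Total Σ_m = +0.176560-0.000000i. Multiply by 1.396263: +0.246524-0.000000i. P_4(cos γ) = 0.246524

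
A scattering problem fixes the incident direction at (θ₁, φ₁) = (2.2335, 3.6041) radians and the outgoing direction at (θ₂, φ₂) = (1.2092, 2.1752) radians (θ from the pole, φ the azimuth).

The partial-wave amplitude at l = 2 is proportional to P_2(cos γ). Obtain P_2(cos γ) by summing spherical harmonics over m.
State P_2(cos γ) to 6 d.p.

Addition theorem: P_2(cos γ) = (4π/5) Σ_m Y*_{lm}(Ω₁) Y_{lm}(Ω₂), m = −2…2:
  m=-2: Y*=(0.144472, 0.191716)  Y=(-0.119673, 0.316031)  product (-0.077878, 0.022714)
  m=-1: Y*=(0.335335, 0.167190)  Y=(-0.145267, -0.210342)  product (-0.013546, -0.094822)
  m=+0: Y*=(0.042767, -0.000000)  Y=(-0.196976, 0.000000)  product (-0.008424, 0.000000)
  m=+1: Y*=(-0.335335, 0.167190)  Y=(0.145267, -0.210342)  product (-0.013546, 0.094822)
  m=+2: Y*=(0.144472, -0.191716)  Y=(-0.119673, -0.316031)  product (-0.077878, -0.022714)
Σ over m = (-0.191272, 0.000000); ×(4π/5) → (-0.480718, 0.000000). Real part: -0.480718

-0.480718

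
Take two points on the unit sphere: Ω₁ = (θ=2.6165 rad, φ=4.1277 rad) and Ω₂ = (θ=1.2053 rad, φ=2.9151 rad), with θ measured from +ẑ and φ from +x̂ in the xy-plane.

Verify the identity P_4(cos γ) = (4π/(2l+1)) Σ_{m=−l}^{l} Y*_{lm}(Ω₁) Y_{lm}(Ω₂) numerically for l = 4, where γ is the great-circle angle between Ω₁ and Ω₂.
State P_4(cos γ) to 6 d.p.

Term-by-term m-sum for l=4 (normalisation 4π/9 = 1.396263):
  m=-4: (-0.019413, -0.020102) × (0.207713, 0.264985) = (0.001294, -0.009320)  (running Σ = (0.001294, -0.009320))
  m=-3: (-0.134149, 0.024865) × (-0.283499, -0.229010) = (0.043725, 0.023672)  (running Σ = (0.045020, 0.014353))
  m=-2: (-0.139297, 0.328170) × (-0.027756, -0.013510) = (0.008300, -0.007227)  (running Σ = (0.053319, 0.007126))
  m=-1: (0.253811, 0.383463) × (0.324051, 0.074676) = (0.053612, 0.143215)  (running Σ = (0.106931, 0.150341))
  m=0: (0.016759, -0.000000) × (-0.027628, 0.000000) = (-0.000463, 0.000000)  (running Σ = (0.106468, 0.150341))
  m=1: (-0.253811, 0.383463) × (-0.324051, 0.074676) = (0.053612, -0.143215)  (running Σ = (0.160080, 0.007126))
  m=2: (-0.139297, -0.328170) × (-0.027756, 0.013510) = (0.008300, 0.007227)  (running Σ = (0.168380, 0.014353))
  m=3: (0.134149, 0.024865) × (0.283499, -0.229010) = (0.043725, -0.023672)  (running Σ = (0.212105, -0.009320))
  m=4: (-0.019413, 0.020102) × (0.207713, -0.264985) = (0.001294, 0.009320)  (running Σ = (0.213400, 0.000000))
Total Σ_m = (0.213400, 0.000000). Multiply by 1.396263: (0.297962, 0.000000). P_4(cos γ) = 0.297962

0.297962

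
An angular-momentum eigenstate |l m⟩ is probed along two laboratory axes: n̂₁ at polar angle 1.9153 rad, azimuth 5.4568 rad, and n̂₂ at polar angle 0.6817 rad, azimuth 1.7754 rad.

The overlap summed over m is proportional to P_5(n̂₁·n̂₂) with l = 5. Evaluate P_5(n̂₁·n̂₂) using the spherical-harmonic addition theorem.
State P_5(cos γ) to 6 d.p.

0.419152

Summing Y*_{l m}(θ₁,φ₁)·Y_{l m}(θ₂,φ₂) over m ∈ [−5, 5]; prefactor 4π/(2·5+1) = 1.142397:
  term(m=-5) = +0.014285-0.006770i   from Y*(Ω₁)=-0.188043+0.286725i, Y(Ω₂)=-0.039358-0.024011i
  term(m=-4) = +0.038799-0.058144i   from Y*(Ω₁)=+0.383844-0.063501i, Y(Ω₂)=+0.122779-0.131166i
  term(m=-3) = +0.000143-0.002931i   from Y*(Ω₁)=-0.006039-0.004711i, Y(Ω₂)=+0.220672+0.313184i
  term(m=-2) = +0.066496+0.124313i   from Y*(Ω₁)=-0.027314-0.332451i, Y(Ω₂)=-0.387745+0.168161i
  term(m=-1) = +0.003265+0.001956i   from Y*(Ω₁)=-0.066106+0.071760i, Y(Ω₂)=-0.007926-0.038196i
  term(m=+0) = +0.120930+0.000000i   from Y*(Ω₁)=-0.309477-0.000000i, Y(Ω₂)=-0.390755+0.000000i
  term(m=+1) = +0.003265-0.001956i   from Y*(Ω₁)=+0.066106+0.071760i, Y(Ω₂)=+0.007926-0.038196i
  term(m=+2) = +0.066496-0.124313i   from Y*(Ω₁)=-0.027314+0.332451i, Y(Ω₂)=-0.387745-0.168161i
  term(m=+3) = +0.000143+0.002931i   from Y*(Ω₁)=+0.006039-0.004711i, Y(Ω₂)=-0.220672+0.313184i
  term(m=+4) = +0.038799+0.058144i   from Y*(Ω₁)=+0.383844+0.063501i, Y(Ω₂)=+0.122779+0.131166i
  term(m=+5) = +0.014285+0.006770i   from Y*(Ω₁)=+0.188043+0.286725i, Y(Ω₂)=+0.039358-0.024011i
Total Σ_m = +0.366905+0.000000i. Multiply by 1.142397: +0.419152+0.000000i. P_5(cos γ) = 0.419152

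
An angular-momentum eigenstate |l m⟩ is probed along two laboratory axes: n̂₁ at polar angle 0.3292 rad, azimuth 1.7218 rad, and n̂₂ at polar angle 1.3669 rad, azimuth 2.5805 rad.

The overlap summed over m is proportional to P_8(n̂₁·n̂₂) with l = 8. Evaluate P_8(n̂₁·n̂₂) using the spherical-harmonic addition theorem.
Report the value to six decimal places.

Term-by-term m-sum for l=8 (normalisation 4π/17 = 0.739198):
  m=-8: +0.000022+0.000057i × -0.096690-0.425098i = +0.000022-0.000015i  (running Σ = +0.000022-0.000015i)
  m=-7: +0.000627-0.000354i × +0.254793+0.255129i = +0.000250+0.000070i  (running Σ = +0.000272+0.000055i)
  m=-6: -0.003296-0.004205i × +0.124591+0.028511i = -0.000291-0.000618i  (running Σ = -0.000018-0.000563i)
  m=-5: -0.019427+0.020644i × -0.333879+0.116653i = +0.004078-0.009159i  (running Σ = +0.004060-0.009722i)
  m=-4: +0.090757+0.062626i × -0.008393+0.010517i = -0.001420+0.000429i  (running Σ = +0.002639-0.009293i)
  m=-3: +0.134349-0.276000i × +0.037279-0.330024i = -0.086078-0.054628i  (running Σ = -0.083439-0.063921i)
  m=-2: -0.533188-0.166108i × +0.016433+0.034140i = -0.003091-0.020933i  (running Σ = -0.086530-0.084853i)
  m=-1: -0.072729+0.477971i × +0.269877+0.169610i = -0.100697+0.116658i  (running Σ = -0.187226+0.031804i)
  m=0: -0.217090-0.000000i × -0.052894+0.000000i = +0.011483+0.000000i  (running Σ = -0.175744+0.031804i)
  m=1: +0.072729+0.477971i × -0.269877+0.169610i = -0.100697-0.116658i  (running Σ = -0.276440-0.084853i)
  m=2: -0.533188+0.166108i × +0.016433-0.034140i = -0.003091+0.020933i  (running Σ = -0.279531-0.063921i)
  m=3: -0.134349-0.276000i × -0.037279-0.330024i = -0.086078+0.054628i  (running Σ = -0.365610-0.009293i)
  m=4: +0.090757-0.062626i × -0.008393-0.010517i = -0.001420-0.000429i  (running Σ = -0.367030-0.009722i)
  m=5: +0.019427+0.020644i × +0.333879+0.116653i = +0.004078+0.009159i  (running Σ = -0.362952-0.000563i)
  m=6: -0.003296+0.004205i × +0.124591-0.028511i = -0.000291+0.000618i  (running Σ = -0.363243+0.000055i)
  m=7: -0.000627-0.000354i × -0.254793+0.255129i = +0.000250-0.000070i  (running Σ = -0.362993-0.000015i)
  m=8: +0.000022-0.000057i × -0.096690+0.425098i = +0.000022+0.000015i  (running Σ = -0.362970+0.000000i)
Σ over m = -0.362970+0.000000i; ×(4π/17) → -0.268307+0.000000i. Real part: -0.268307

-0.268307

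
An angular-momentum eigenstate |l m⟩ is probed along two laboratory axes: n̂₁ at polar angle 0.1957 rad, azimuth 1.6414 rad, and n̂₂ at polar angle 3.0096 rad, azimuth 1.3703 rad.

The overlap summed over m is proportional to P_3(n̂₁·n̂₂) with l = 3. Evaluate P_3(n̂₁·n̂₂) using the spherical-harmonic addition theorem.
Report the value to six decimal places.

-0.706473

Summing Y*_{l m}(θ₁,φ₁)·Y_{l m}(θ₂,φ₂) over m ∈ [−3, 3]; prefactor 4π/(2·3+1) = 1.795196:
  m=-3: Y*=+0.000645-0.002999i  Y=-0.000538+0.000784i  product +0.000002+0.000002i
  m=-2: Y*=-0.037528-0.005335i  Y=+0.016156+0.006850i  product -0.000570-0.000343i
  m=-1: Y*=-0.016895+0.238896i  Y=+0.033150-0.163117i  product +0.038408+0.010675i
  m=+0: Y*=+0.662900-0.000000i  Y=-0.707823+0.000000i  product -0.469216+0.000000i
  m=+1: Y*=+0.016895+0.238896i  Y=-0.033150-0.163117i  product +0.038408-0.010675i
  m=+2: Y*=-0.037528+0.005335i  Y=+0.016156-0.006850i  product -0.000570+0.000343i
  m=+3: Y*=-0.000645-0.002999i  Y=+0.000538+0.000784i  product +0.000002-0.000002i
Σ over m = -0.393536+0.000000i; ×(4π/7) → -0.706473+0.000000i. Real part: -0.706473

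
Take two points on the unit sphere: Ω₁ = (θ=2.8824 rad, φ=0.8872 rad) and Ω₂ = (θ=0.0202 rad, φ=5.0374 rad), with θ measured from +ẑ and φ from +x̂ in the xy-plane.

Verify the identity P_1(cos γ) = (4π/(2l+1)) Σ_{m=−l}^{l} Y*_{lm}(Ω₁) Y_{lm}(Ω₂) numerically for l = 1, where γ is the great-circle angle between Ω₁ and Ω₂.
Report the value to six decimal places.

Term-by-term m-sum for l=1 (normalisation 4π/3 = 4.188790):
  term(m=-1) = (-0.000329, 0.000523)   from Y*(Ω₁)=(0.055927, 0.068654), Y(Ω₂)=(0.002228, 0.006613)
  term(m=+0) = (-0.230711, -0.000000)   from Y*(Ω₁)=(-0.472282, -0.000000), Y(Ω₂)=(0.488503, 0.000000)
  term(m=+1) = (-0.000329, -0.000523)   from Y*(Ω₁)=(-0.055927, 0.068654), Y(Ω₂)=(-0.002228, 0.006613)
Total Σ_m = (-0.231370, 0.000000). Multiply by 4.188790: (-0.969160, 0.000000). P_1(cos γ) = -0.969160

-0.969160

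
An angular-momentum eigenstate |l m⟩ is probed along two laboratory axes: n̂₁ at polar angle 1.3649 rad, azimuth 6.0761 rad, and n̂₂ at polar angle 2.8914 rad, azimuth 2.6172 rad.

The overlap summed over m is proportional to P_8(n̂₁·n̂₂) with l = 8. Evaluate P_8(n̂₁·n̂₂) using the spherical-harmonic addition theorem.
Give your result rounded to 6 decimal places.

Summing Y*_{l m}(θ₁,φ₁)·Y_{l m}(θ₂,φ₂) over m ∈ [−8, 8]; prefactor 4π/(2·8+1) = 0.739198:
  [-8]  conj(Y_{8,-8})(Ω₁) = -0.03727 - 0.43291j ; Y_{8,-8}(Ω₂) = -0.00000 - 0.00001j ; Δ = -0.00000 + 0.00000j
  [-7]  conj(Y_{8,-7})(Ω₁) = 0.04389 - 0.36034j ; Y_{8,-7}(Ω₂) = -0.00010 - 0.00006j ; Δ = -0.00003 + 0.00003j
  [-6]  conj(Y_{8,-6})(Ω₁) = -0.03983 + 0.11694j ; Y_{8,-6}(Ω₂) = -0.00113 - 0.00001j ; Δ = 0.00005 - 0.00013j
  [-5]  conj(Y_{8,-5})(Ω₁) = -0.18088 + 0.30495j ; Y_{8,-5}(Ω₂) = -0.00705 + 0.00403j ; Δ = 0.00005 - 0.00288j
  [-4]  conj(Y_{8,-4})(Ω₁) = 0.00563 - 0.00614j ; Y_{8,-4}(Ω₂) = -0.02165 + 0.03722j ; Δ = 0.00011 + 0.00034j
  [-3]  conj(Y_{8,-3})(Ω₁) = 0.26987 - 0.19317j ; Y_{8,-3}(Ω₂) = -0.00040 + 0.16645j ; Δ = 0.03205 + 0.04500j
  [-2]  conj(Y_{8,-2})(Ω₁) = 0.03959 - 0.01741j ; Y_{8,-2}(Ω₂) = 0.21939 + 0.38140j ; Δ = 0.01532 + 0.01128j
  [-1]  conj(Y_{8,-1})(Ω₁) = -0.31114 + 0.06537j ; Y_{8,-1}(Ω₂) = 0.57265 + 0.33123j ; Δ = -0.19983 - 0.06562j
  [+0]  conj(Y_{8,0})(Ω₁) = -0.05830 + 0.00000j ; Y_{8,0}(Ω₂) = 0.17633 + 0.00000j ; Δ = -0.01028 + 0.00000j
  [+1]  conj(Y_{8,1})(Ω₁) = 0.31114 + 0.06537j ; Y_{8,1}(Ω₂) = -0.57265 + 0.33123j ; Δ = -0.19983 + 0.06562j
  [+2]  conj(Y_{8,2})(Ω₁) = 0.03959 + 0.01741j ; Y_{8,2}(Ω₂) = 0.21939 - 0.38140j ; Δ = 0.01532 - 0.01128j
  [+3]  conj(Y_{8,3})(Ω₁) = -0.26987 - 0.19317j ; Y_{8,3}(Ω₂) = 0.00040 + 0.16645j ; Δ = 0.03205 - 0.04500j
  [+4]  conj(Y_{8,4})(Ω₁) = 0.00563 + 0.00614j ; Y_{8,4}(Ω₂) = -0.02165 - 0.03722j ; Δ = 0.00011 - 0.00034j
  [+5]  conj(Y_{8,5})(Ω₁) = 0.18088 + 0.30495j ; Y_{8,5}(Ω₂) = 0.00705 + 0.00403j ; Δ = 0.00005 + 0.00288j
  [+6]  conj(Y_{8,6})(Ω₁) = -0.03983 - 0.11694j ; Y_{8,6}(Ω₂) = -0.00113 + 0.00001j ; Δ = 0.00005 + 0.00013j
  [+7]  conj(Y_{8,7})(Ω₁) = -0.04389 - 0.36034j ; Y_{8,7}(Ω₂) = 0.00010 - 0.00006j ; Δ = -0.00003 - 0.00003j
  [+8]  conj(Y_{8,8})(Ω₁) = -0.03727 + 0.43291j ; Y_{8,8}(Ω₂) = -0.00000 + 0.00001j ; Δ = -0.00000 - 0.00000j
Σ over m = -0.31486 + 0.00000j; ×(4π/17) → -0.23274 + 0.00000j. Real part: -0.232742

-0.232742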